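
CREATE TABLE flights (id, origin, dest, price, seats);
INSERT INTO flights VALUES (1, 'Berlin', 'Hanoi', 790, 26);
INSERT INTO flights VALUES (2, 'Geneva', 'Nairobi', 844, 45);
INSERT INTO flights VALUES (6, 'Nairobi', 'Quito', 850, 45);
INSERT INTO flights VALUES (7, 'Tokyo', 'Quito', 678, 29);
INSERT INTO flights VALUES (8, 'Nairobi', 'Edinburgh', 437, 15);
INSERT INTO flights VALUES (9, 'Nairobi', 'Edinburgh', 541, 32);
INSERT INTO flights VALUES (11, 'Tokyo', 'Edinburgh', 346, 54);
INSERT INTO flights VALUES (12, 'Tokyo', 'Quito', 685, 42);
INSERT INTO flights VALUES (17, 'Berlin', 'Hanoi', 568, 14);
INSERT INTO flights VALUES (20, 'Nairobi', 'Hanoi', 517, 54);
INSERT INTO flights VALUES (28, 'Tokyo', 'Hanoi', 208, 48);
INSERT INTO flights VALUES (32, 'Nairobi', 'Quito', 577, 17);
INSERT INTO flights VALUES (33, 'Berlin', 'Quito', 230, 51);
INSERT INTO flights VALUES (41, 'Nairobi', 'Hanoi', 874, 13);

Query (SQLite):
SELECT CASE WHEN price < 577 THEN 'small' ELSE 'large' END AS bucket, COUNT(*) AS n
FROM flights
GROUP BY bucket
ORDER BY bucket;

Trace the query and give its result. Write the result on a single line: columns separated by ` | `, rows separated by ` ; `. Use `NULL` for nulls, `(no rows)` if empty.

Bucket rows by price < 577 → 'small' else 'large'; count each bucket.

large | 7 ; small | 7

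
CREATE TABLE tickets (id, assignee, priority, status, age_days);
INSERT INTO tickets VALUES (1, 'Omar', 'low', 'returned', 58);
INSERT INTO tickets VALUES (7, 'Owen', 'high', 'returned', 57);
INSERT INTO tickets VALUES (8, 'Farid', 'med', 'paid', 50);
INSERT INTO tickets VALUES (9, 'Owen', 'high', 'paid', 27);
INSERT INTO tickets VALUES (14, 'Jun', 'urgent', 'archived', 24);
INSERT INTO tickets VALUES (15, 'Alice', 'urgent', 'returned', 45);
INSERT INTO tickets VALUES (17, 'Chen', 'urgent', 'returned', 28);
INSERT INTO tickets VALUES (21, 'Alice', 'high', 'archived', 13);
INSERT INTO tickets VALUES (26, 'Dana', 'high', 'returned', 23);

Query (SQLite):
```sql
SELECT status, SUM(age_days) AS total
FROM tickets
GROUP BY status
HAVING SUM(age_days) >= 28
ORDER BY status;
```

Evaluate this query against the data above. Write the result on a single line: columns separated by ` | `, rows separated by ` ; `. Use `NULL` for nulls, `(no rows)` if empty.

Partition tickets by status; compute SUM(age_days) within each group.
HAVING: keep groups where SUM(age_days) >= 28.
  archived: ids {14, 21} → SUM(age_days)=37
  paid: ids {8, 9} → SUM(age_days)=77
  returned: ids {1, 7, 15, 17, 26} → SUM(age_days)=211

archived | 37 ; paid | 77 ; returned | 211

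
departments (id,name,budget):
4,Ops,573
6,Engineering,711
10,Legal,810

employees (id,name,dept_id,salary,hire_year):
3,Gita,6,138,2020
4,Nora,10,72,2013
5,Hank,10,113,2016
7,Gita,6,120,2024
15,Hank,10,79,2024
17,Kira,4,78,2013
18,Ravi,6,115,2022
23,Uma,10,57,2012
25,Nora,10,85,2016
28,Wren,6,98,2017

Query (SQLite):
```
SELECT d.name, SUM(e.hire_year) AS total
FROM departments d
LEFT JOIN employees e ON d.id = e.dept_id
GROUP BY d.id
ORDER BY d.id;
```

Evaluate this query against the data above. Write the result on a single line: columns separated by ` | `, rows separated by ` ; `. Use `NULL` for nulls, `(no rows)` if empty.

Ops | 2013 ; Engineering | 8083 ; Legal | 10081

LEFT JOIN keeps every departments row; unmatched ones get NULL for employees columns.
Group by departments.id and compute SUM(e.hire_year). SUM over an all-NULL group is NULL.
  4: ids {17} → SUM(e.hire_year)=2013
  6: ids {3, 7, 18, 28} → SUM(e.hire_year)=8083
  10: ids {4, 5, 15, 23, 25} → SUM(e.hire_year)=10081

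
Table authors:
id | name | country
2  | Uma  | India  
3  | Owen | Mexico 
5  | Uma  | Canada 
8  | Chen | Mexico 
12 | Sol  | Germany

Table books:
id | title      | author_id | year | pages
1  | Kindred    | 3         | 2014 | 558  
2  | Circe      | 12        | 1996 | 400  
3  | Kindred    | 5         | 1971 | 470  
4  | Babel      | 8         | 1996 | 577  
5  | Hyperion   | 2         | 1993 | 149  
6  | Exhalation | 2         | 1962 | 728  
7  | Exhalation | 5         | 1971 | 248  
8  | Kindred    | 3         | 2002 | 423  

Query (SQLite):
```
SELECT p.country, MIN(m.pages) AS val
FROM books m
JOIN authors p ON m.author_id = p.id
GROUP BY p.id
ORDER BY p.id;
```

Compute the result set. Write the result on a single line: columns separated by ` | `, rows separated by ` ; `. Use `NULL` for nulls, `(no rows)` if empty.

India | 149 ; Mexico | 423 ; Canada | 248 ; Mexico | 577 ; Germany | 400

Join each books row to its authors via author_id.
Group joined rows by authors.id; compute MIN(m.pages) per group.
  2: ids {5, 6} → MIN(m.pages)=149
  3: ids {1, 8} → MIN(m.pages)=423
  5: ids {3, 7} → MIN(m.pages)=248
  8: ids {4} → MIN(m.pages)=577
  12: ids {2} → MIN(m.pages)=400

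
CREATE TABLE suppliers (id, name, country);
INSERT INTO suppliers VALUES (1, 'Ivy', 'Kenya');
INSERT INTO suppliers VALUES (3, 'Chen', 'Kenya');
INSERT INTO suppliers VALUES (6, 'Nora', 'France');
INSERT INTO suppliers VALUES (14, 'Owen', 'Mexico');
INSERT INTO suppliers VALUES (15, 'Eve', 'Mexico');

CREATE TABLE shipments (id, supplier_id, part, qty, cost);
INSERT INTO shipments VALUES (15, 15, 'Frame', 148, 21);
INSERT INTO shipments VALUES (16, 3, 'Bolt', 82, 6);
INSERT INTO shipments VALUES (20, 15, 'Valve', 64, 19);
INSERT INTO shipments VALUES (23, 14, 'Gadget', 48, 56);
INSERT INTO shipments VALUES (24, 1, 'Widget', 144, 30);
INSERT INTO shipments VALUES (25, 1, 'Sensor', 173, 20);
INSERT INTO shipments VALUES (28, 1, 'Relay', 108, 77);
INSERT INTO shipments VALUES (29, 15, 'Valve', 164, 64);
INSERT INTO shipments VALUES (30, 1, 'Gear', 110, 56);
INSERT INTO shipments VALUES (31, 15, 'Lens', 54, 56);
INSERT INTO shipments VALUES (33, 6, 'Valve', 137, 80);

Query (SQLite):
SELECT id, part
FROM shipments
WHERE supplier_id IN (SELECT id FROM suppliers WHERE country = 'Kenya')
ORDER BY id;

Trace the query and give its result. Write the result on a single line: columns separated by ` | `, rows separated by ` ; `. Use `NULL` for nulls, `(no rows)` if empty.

Inner query: suppliers.id where country = 'Kenya'.
Outer: keep shipments rows whose supplier_id is in that set.
Inner query → {1, 3}

16 | Bolt ; 24 | Widget ; 25 | Sensor ; 28 | Relay ; 30 | Gear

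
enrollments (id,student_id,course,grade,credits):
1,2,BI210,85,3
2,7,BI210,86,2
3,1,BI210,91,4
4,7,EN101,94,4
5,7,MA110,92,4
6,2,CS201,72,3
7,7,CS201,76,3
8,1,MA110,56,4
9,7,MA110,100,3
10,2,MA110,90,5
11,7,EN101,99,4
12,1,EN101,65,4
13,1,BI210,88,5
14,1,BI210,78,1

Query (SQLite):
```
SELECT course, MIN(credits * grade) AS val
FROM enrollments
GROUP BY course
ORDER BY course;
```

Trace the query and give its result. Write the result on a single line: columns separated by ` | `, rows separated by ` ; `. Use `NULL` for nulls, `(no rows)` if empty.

For each row compute credits * grade.
Group by course; take MIN of the expression per group.
  BI210: ids {1, 2, 3, 13, 14} → MIN(credits * grade)=78
  CS201: ids {6, 7} → MIN(credits * grade)=216
  EN101: ids {4, 11, 12} → MIN(credits * grade)=260
  MA110: ids {5, 8, 9, 10} → MIN(credits * grade)=224

BI210 | 78 ; CS201 | 216 ; EN101 | 260 ; MA110 | 224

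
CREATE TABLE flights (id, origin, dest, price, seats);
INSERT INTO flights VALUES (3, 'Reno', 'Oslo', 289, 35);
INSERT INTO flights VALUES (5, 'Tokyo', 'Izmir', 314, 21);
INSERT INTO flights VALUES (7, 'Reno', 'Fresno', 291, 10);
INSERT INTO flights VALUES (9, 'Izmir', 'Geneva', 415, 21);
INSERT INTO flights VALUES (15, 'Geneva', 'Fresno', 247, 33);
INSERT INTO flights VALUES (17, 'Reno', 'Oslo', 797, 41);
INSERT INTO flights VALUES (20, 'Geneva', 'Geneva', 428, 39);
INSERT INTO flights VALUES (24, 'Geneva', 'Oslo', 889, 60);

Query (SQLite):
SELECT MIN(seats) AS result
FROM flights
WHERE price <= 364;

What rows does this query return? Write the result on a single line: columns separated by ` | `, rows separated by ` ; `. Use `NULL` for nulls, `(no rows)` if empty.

10

Rows where price <= 364 → seats values: [35, 21, 10, 33].
MIN of non-NULL values = 10.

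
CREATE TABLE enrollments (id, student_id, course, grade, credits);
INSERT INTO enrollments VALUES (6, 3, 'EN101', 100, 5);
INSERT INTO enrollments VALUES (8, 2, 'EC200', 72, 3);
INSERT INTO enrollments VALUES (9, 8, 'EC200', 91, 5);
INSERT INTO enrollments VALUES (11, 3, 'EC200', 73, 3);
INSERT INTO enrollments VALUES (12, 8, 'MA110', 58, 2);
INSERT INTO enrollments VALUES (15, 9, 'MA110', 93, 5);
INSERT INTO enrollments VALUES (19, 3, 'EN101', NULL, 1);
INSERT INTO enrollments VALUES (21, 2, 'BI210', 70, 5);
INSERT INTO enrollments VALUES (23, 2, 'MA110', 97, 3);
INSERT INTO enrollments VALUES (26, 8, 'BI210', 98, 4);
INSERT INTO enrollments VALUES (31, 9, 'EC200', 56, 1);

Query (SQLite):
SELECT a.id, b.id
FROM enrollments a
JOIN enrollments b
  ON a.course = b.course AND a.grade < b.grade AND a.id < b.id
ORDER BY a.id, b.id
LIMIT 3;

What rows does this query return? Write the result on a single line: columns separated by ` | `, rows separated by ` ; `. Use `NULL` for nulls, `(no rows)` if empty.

Pairs (a,b) with same course, a.grade < b.grade, a.id < b.id.
course groups: BI210:{21,26} EC200:{8,9,11,31} EN101:{6,19} MA110:{12,15,23}
Ordered by (a.id, b.id); first 3.

8 | 9 ; 8 | 11 ; 12 | 15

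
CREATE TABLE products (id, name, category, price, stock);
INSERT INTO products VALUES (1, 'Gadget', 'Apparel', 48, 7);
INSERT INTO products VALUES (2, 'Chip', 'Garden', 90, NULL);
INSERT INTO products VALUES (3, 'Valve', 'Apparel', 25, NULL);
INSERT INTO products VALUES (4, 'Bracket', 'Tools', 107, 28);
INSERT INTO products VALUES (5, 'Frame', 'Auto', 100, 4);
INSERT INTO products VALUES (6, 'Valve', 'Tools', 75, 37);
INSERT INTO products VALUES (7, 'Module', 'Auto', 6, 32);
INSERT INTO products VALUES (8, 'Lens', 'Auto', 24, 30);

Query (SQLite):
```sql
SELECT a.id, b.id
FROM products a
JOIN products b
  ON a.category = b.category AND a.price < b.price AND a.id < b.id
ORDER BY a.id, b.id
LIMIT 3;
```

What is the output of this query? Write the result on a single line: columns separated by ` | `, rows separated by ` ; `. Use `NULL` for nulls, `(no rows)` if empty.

7 | 8

Pairs (a,b) with same category, a.price < b.price, a.id < b.id.
category groups: Apparel:{1,3} Auto:{5,7,8} Garden:{2} Tools:{4,6}
Ordered by (a.id, b.id); first 3.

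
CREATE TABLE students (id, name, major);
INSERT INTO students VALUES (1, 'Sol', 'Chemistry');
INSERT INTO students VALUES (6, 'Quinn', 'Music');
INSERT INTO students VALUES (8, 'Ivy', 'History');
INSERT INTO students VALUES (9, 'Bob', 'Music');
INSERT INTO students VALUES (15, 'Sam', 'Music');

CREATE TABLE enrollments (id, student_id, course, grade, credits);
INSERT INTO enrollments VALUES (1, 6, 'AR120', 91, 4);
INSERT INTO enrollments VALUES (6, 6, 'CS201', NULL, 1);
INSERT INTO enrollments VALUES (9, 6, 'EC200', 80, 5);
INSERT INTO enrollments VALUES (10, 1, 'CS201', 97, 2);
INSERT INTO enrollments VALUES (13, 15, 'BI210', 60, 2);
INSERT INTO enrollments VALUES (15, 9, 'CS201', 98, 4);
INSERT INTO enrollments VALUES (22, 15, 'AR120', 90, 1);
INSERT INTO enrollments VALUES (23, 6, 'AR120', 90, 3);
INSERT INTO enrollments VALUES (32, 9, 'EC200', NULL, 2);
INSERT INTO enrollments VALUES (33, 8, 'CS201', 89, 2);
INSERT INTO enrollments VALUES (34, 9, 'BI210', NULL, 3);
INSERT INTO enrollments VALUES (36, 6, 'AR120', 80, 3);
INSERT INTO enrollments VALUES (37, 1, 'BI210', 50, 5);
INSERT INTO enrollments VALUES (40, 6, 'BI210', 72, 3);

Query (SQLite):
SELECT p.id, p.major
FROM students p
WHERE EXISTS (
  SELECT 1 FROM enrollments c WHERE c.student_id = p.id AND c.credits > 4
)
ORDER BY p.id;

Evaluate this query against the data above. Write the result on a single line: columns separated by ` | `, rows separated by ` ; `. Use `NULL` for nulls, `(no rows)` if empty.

For each students row, check whether any enrollments with matching student_id has credits > 4.
Keep rows where that is true.

1 | Chemistry ; 6 | Music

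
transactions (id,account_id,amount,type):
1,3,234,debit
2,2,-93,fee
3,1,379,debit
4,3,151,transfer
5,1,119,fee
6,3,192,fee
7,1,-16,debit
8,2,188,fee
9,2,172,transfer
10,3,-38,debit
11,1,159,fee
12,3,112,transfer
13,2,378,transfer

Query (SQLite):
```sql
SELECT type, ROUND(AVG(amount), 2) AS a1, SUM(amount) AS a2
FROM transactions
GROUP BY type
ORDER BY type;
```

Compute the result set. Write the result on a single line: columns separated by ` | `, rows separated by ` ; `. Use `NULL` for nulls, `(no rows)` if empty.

debit | 139.75 | 559 ; fee | 113 | 565 ; transfer | 203.25 | 813

Group transactions by type.
Per group compute: ROUND(AVG(amount), 2), SUM(amount).
  debit: ids {1, 3, 7, 10} → ROUND(AVG(amount), 2)=139.75, SUM(amount)=559
  fee: ids {2, 5, 6, 8, 11} → ROUND(AVG(amount), 2)=113, SUM(amount)=565
  transfer: ids {4, 9, 12, 13} → ROUND(AVG(amount), 2)=203.25, SUM(amount)=813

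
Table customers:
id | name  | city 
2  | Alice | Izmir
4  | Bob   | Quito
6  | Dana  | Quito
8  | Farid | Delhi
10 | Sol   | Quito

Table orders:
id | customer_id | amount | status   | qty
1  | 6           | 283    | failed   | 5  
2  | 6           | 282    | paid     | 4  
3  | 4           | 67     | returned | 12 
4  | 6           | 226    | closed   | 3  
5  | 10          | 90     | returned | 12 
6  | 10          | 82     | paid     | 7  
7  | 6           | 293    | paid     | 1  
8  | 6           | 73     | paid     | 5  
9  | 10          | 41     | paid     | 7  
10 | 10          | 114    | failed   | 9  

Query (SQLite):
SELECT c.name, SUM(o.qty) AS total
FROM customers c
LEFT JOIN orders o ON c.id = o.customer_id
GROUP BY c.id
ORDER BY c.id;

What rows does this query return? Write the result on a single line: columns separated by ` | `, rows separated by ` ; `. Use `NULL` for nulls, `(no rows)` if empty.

LEFT JOIN keeps every customers row; unmatched ones get NULL for orders columns.
Group by customers.id and compute SUM(o.qty). SUM over an all-NULL group is NULL.
  2: ids {—} → SUM(o.qty)=NULL
  4: ids {3} → SUM(o.qty)=12
  6: ids {1, 2, 4, 7, 8} → SUM(o.qty)=18
  8: ids {—} → SUM(o.qty)=NULL
  10: ids {5, 6, 9, 10} → SUM(o.qty)=35

Alice | NULL ; Bob | 12 ; Dana | 18 ; Farid | NULL ; Sol | 35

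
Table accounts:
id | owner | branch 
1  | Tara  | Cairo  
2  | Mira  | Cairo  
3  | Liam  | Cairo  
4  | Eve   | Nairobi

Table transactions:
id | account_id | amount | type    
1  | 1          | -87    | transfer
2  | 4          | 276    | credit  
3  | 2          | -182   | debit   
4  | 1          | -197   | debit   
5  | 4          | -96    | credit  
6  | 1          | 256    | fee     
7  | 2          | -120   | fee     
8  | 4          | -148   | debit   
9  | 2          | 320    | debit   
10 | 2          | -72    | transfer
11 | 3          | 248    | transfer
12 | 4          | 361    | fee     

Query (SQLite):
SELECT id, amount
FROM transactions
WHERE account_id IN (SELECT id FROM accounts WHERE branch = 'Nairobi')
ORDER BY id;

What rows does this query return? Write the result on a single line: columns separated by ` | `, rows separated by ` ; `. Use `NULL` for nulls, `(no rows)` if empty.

2 | 276 ; 5 | -96 ; 8 | -148 ; 12 | 361

Inner query: accounts.id where branch = 'Nairobi'.
Outer: keep transactions rows whose account_id is in that set.
Inner query → {4}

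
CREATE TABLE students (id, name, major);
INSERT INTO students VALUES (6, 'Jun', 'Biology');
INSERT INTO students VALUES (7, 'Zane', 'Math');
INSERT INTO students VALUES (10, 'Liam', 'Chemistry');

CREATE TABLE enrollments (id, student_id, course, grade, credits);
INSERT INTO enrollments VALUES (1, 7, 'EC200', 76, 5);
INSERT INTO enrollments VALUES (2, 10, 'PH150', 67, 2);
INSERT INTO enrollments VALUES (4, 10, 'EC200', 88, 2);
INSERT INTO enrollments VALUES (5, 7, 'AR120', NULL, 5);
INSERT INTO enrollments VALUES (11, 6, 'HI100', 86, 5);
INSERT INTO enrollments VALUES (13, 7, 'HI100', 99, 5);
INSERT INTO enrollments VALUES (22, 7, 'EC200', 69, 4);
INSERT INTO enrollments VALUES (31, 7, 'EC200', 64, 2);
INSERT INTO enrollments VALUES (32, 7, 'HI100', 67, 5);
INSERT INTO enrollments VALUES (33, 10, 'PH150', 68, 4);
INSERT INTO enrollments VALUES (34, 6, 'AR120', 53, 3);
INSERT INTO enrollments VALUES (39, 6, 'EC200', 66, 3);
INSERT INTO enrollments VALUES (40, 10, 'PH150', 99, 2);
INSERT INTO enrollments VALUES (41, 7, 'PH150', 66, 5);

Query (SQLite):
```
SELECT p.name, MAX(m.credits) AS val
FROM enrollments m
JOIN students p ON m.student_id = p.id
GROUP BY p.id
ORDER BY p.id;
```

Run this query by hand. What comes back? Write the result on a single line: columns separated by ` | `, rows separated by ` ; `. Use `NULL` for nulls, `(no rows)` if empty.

Join each enrollments row to its students via student_id.
Group joined rows by students.id; compute MAX(m.credits) per group.
  6: ids {11, 34, 39} → MAX(m.credits)=5
  7: ids {1, 5, 13, 22, 31, 32, 41} → MAX(m.credits)=5
  10: ids {2, 4, 33, 40} → MAX(m.credits)=4

Jun | 5 ; Zane | 5 ; Liam | 4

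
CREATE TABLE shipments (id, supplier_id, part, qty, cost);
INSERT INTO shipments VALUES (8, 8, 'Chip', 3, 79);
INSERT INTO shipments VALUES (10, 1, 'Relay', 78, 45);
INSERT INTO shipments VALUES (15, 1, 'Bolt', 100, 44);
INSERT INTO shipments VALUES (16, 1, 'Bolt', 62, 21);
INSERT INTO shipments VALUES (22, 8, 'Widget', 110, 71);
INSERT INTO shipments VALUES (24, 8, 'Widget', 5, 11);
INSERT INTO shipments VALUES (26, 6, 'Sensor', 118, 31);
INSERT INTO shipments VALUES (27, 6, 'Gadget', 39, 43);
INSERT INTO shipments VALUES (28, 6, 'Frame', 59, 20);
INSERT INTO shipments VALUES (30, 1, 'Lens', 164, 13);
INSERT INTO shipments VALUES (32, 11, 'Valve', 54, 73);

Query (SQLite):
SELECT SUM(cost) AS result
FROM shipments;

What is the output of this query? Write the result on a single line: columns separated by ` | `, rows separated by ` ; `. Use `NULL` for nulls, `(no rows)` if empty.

451

All cost values: [79, 45, 44, 21, 71, 11, 31, 43, 20, 13, 73].
SUM of non-NULL values = 451.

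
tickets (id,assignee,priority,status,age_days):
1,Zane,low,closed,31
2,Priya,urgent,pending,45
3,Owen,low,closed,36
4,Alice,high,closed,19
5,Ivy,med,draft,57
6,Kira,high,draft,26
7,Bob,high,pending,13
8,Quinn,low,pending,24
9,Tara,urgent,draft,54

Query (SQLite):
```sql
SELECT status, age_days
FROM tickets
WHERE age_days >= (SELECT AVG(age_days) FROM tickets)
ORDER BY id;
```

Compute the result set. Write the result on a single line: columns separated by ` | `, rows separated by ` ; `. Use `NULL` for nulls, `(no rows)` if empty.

Scalar subquery: AVG(age_days) over all tickets rows = 33.888889 (≈; comparison uses full precision).
Keep rows where age_days >= that value.

pending | 45 ; closed | 36 ; draft | 57 ; draft | 54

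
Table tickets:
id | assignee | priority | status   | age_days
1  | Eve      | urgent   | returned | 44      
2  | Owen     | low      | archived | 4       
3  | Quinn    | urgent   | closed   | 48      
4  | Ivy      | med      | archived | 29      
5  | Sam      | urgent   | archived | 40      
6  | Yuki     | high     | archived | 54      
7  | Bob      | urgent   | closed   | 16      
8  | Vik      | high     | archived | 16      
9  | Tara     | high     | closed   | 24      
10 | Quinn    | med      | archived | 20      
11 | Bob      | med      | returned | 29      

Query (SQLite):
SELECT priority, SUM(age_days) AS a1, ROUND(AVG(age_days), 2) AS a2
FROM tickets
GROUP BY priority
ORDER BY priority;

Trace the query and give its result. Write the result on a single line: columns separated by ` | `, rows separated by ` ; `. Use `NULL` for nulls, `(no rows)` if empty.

high | 94 | 31.33 ; low | 4 | 4 ; med | 78 | 26 ; urgent | 148 | 37

Group tickets by priority.
Per group compute: SUM(age_days), ROUND(AVG(age_days), 2).
  high: ids {6, 8, 9} → SUM(age_days)=94, ROUND(AVG(age_days), 2)=31.33
  low: ids {2} → SUM(age_days)=4, ROUND(AVG(age_days), 2)=4
  med: ids {4, 10, 11} → SUM(age_days)=78, ROUND(AVG(age_days), 2)=26
  urgent: ids {1, 3, 5, 7} → SUM(age_days)=148, ROUND(AVG(age_days), 2)=37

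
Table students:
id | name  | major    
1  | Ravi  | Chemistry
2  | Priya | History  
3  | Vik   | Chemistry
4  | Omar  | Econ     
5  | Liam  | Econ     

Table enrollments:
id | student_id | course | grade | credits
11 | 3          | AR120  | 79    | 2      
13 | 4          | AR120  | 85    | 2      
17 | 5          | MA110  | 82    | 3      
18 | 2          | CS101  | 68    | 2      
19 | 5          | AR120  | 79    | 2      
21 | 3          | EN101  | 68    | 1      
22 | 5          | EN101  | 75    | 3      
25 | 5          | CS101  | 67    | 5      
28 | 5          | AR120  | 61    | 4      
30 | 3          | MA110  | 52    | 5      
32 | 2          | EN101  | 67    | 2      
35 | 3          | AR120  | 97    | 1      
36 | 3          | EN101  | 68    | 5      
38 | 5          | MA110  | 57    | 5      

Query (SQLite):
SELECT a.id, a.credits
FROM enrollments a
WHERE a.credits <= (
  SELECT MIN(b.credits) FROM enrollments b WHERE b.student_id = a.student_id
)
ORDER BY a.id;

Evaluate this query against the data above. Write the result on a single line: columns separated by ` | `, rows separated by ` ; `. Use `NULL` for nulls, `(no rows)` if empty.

For each enrollments row a, compute MIN(credits) over rows sharing a.student_id.
Keep row a if a.credits <= that per-group MIN.
  student_id=2: MIN(credits) = 2
  student_id=3: MIN(credits) = 1
  student_id=4: MIN(credits) = 2
  student_id=5: MIN(credits) = 2

13 | 2 ; 18 | 2 ; 19 | 2 ; 21 | 1 ; 32 | 2 ; 35 | 1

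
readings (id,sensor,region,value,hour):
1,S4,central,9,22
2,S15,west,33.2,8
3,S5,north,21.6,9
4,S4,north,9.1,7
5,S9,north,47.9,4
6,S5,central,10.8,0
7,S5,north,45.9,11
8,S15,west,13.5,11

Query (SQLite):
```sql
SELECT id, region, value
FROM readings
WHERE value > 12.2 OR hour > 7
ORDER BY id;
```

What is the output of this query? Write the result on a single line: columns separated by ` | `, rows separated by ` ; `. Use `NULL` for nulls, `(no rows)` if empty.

1 | central | 9 ; 2 | west | 33.2 ; 3 | north | 21.6 ; 5 | north | 47.9 ; 7 | north | 45.9 ; 8 | west | 13.5

value > 12.2: ids {2, 3, 5, 7, 8}
hour > 7: ids {1, 2, 3, 7, 8}
Combine with OR.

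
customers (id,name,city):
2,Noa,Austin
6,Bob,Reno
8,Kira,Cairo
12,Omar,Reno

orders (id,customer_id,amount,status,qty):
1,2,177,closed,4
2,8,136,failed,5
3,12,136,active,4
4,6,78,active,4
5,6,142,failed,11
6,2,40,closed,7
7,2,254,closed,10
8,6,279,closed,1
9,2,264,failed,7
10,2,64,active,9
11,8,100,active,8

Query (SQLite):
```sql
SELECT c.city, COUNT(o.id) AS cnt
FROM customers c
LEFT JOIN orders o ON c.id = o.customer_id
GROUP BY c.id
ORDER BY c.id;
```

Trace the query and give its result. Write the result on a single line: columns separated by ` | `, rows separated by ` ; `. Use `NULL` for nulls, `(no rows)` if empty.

Austin | 5 ; Reno | 3 ; Cairo | 2 ; Reno | 1

LEFT JOIN keeps every customers row; unmatched ones get NULL for orders columns.
Group by customers.id and compute COUNT(o.id). COUNT(col) of an all-NULL group is 0.
  2: ids {1, 6, 7, 9, 10} → COUNT(o.id)=5
  6: ids {4, 5, 8} → COUNT(o.id)=3
  8: ids {2, 11} → COUNT(o.id)=2
  12: ids {3} → COUNT(o.id)=1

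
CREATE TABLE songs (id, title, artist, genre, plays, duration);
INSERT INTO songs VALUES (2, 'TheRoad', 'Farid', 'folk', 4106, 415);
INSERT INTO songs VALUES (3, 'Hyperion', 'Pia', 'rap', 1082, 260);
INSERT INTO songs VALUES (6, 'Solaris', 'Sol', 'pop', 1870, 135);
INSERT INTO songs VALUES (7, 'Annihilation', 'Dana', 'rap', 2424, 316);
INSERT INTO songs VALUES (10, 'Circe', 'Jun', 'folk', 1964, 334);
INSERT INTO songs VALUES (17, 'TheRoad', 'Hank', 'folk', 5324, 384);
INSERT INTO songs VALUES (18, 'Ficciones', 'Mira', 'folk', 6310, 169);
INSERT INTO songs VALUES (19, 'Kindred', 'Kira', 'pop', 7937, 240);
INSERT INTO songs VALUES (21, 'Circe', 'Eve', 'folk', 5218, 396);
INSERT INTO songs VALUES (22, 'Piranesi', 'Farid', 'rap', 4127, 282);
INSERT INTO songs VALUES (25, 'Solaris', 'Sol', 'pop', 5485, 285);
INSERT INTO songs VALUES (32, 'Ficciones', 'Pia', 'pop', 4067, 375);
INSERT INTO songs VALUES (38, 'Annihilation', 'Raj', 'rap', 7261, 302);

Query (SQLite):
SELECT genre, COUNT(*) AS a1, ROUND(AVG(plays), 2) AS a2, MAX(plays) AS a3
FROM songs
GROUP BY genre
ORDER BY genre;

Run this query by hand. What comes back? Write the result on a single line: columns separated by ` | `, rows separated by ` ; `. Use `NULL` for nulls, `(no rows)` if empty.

Group songs by genre.
Per group compute: COUNT(*), ROUND(AVG(plays), 2), MAX(plays).
  folk: ids {2, 10, 17, 18, 21} → COUNT(*)=5, ROUND(AVG(plays), 2)=4584.4, MAX(plays)=6310
  pop: ids {6, 19, 25, 32} → COUNT(*)=4, ROUND(AVG(plays), 2)=4839.75, MAX(plays)=7937
  rap: ids {3, 7, 22, 38} → COUNT(*)=4, ROUND(AVG(plays), 2)=3723.5, MAX(plays)=7261

folk | 5 | 4584.4 | 6310 ; pop | 4 | 4839.75 | 7937 ; rap | 4 | 3723.5 | 7261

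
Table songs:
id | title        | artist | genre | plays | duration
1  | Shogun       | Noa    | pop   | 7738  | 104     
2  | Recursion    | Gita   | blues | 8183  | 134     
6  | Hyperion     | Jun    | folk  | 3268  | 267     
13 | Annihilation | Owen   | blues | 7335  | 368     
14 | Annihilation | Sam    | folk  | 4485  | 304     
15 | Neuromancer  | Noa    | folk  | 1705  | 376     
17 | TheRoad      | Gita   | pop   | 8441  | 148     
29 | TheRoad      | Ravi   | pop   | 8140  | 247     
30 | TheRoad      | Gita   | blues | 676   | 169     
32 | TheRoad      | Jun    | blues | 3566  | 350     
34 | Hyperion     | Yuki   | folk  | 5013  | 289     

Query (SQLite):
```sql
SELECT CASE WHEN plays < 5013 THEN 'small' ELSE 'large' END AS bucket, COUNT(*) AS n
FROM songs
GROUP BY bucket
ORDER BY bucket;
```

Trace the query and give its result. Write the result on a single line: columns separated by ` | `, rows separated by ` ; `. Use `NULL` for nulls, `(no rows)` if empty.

Bucket rows by plays < 5013 → 'small' else 'large'; count each bucket.

large | 6 ; small | 5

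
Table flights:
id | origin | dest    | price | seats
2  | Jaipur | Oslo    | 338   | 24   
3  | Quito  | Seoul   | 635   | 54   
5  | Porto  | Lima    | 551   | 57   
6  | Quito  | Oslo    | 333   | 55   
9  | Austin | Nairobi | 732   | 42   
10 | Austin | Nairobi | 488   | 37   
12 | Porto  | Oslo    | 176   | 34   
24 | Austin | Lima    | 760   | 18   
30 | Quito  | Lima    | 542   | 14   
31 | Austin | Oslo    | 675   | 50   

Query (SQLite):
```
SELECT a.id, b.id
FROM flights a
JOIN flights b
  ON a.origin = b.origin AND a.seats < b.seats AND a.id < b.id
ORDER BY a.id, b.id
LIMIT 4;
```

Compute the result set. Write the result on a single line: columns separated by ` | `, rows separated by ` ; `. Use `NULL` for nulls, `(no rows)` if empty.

Pairs (a,b) with same origin, a.seats < b.seats, a.id < b.id.
origin groups: Austin:{9,10,24,31} Jaipur:{2} Porto:{5,12} Quito:{3,6,30}
Ordered by (a.id, b.id); first 4.

3 | 6 ; 9 | 31 ; 10 | 31 ; 24 | 31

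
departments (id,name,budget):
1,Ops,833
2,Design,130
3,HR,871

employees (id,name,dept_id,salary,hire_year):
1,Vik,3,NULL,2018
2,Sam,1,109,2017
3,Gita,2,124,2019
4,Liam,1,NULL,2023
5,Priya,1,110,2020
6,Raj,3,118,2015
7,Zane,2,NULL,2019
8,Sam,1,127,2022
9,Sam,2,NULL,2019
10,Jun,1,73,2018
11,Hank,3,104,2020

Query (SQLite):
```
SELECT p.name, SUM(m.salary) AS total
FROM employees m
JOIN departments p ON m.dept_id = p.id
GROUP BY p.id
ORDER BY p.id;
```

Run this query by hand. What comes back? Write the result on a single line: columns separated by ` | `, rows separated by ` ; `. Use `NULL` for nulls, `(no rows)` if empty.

Join each employees row to its departments via dept_id.
Group joined rows by departments.id; compute SUM(m.salary) per group.
  1: ids {2, 4, 5, 8, 10} → SUM(m.salary)=419
  2: ids {3, 7, 9} → SUM(m.salary)=124
  3: ids {1, 6, 11} → SUM(m.salary)=222

Ops | 419 ; Design | 124 ; HR | 222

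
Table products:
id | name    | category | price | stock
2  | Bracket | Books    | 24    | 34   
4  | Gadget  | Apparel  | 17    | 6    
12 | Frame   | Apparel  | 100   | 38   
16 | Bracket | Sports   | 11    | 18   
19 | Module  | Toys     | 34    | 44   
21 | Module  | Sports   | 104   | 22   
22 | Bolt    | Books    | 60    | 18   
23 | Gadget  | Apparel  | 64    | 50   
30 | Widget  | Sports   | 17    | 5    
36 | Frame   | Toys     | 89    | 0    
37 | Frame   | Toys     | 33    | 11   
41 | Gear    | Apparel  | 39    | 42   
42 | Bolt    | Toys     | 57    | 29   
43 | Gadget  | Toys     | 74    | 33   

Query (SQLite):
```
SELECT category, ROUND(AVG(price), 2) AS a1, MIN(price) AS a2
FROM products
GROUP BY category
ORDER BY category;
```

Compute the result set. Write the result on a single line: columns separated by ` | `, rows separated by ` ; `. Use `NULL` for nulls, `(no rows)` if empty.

Apparel | 55 | 17 ; Books | 42 | 24 ; Sports | 44 | 11 ; Toys | 57.4 | 33

Group products by category.
Per group compute: ROUND(AVG(price), 2), MIN(price).
  Apparel: ids {4, 12, 23, 41} → ROUND(AVG(price), 2)=55, MIN(price)=17
  Books: ids {2, 22} → ROUND(AVG(price), 2)=42, MIN(price)=24
  Sports: ids {16, 21, 30} → ROUND(AVG(price), 2)=44, MIN(price)=11
  Toys: ids {19, 36, 37, 42, 43} → ROUND(AVG(price), 2)=57.4, MIN(price)=33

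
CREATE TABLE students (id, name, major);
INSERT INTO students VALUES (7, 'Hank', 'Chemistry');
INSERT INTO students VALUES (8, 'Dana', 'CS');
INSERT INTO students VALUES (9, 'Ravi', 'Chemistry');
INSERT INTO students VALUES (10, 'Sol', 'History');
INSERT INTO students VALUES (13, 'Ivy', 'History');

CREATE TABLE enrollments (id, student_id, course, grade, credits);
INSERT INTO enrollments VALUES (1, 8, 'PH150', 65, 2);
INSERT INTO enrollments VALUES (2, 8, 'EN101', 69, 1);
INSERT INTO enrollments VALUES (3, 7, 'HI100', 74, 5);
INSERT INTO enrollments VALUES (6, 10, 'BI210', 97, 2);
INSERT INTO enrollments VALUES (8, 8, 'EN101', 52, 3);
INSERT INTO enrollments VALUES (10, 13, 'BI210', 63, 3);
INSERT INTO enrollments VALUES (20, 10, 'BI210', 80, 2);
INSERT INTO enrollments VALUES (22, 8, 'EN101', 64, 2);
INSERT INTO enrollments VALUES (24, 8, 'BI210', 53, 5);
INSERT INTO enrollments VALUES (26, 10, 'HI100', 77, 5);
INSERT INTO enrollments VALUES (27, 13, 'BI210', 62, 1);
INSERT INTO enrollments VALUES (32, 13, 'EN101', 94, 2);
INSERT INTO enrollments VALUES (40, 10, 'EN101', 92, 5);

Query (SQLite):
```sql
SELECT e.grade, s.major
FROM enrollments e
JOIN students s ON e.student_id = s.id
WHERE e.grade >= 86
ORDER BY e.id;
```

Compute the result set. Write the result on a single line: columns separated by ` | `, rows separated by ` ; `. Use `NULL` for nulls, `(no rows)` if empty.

97 | History ; 94 | History ; 92 | History

Each enrollments row matches the students row where student_id = students.id.
Then keep rows with e.grade >= 86.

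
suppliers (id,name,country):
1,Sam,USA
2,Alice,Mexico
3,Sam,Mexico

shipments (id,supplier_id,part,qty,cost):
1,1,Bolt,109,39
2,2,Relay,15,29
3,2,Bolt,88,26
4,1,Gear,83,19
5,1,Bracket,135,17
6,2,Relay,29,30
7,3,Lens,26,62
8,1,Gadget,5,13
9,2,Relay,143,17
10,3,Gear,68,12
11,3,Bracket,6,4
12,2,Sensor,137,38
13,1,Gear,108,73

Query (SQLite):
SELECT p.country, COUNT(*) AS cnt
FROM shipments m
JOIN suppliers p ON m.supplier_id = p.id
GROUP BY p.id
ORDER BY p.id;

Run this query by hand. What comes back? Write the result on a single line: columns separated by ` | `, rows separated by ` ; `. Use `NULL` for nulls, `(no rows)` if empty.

USA | 5 ; Mexico | 5 ; Mexico | 3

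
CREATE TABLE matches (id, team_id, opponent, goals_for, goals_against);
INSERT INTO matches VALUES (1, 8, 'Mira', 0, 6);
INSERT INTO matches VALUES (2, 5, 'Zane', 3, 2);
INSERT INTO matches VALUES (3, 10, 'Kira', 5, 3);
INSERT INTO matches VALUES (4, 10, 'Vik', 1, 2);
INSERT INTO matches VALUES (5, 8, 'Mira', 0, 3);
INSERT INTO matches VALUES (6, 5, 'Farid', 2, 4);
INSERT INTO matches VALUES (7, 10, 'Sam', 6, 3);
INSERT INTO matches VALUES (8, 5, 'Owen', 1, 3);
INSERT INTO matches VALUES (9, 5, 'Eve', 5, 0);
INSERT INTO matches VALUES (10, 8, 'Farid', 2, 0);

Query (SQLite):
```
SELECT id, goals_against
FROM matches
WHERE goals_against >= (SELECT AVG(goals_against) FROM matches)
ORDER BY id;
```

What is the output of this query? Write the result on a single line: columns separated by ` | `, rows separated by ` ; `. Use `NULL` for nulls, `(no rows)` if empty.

Scalar subquery: AVG(goals_against) over all matches rows = 2.6.
Keep rows where goals_against >= that value.

1 | 6 ; 3 | 3 ; 5 | 3 ; 6 | 4 ; 7 | 3 ; 8 | 3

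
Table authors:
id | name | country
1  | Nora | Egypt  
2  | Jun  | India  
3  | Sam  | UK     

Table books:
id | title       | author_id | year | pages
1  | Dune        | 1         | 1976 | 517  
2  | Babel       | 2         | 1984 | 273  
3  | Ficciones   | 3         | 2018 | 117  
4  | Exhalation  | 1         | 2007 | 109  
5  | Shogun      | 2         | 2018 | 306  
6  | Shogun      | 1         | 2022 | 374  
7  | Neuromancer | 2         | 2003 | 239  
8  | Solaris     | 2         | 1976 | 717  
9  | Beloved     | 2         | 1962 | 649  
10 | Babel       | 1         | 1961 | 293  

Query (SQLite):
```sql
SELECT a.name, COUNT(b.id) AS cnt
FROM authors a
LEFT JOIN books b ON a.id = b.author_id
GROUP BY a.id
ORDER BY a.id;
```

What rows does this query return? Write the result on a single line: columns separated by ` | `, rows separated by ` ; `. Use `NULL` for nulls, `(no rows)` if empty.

LEFT JOIN keeps every authors row; unmatched ones get NULL for books columns.
Group by authors.id and compute COUNT(b.id). COUNT(col) of an all-NULL group is 0.
  1: ids {1, 4, 6, 10} → COUNT(b.id)=4
  2: ids {2, 5, 7, 8, 9} → COUNT(b.id)=5
  3: ids {3} → COUNT(b.id)=1

Nora | 4 ; Jun | 5 ; Sam | 1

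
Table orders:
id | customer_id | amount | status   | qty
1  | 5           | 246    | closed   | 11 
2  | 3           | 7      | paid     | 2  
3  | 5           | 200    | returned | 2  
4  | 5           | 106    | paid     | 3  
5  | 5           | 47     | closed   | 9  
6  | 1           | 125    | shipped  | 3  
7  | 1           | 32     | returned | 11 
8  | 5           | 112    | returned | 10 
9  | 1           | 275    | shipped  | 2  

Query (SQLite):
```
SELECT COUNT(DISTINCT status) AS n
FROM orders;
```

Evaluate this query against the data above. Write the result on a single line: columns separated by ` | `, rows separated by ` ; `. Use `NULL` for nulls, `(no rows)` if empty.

4

Count distinct non-NULL status values.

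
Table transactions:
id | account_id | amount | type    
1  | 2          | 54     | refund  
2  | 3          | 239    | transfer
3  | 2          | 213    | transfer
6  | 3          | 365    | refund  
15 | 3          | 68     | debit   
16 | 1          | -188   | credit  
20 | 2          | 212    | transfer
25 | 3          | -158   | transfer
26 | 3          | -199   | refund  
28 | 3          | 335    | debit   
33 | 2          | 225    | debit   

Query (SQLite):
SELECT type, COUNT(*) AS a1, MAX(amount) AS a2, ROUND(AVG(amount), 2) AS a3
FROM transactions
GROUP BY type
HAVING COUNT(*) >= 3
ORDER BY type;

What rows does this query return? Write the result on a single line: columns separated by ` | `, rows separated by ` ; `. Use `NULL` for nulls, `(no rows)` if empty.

debit | 3 | 335 | 209.33 ; refund | 3 | 365 | 73.33 ; transfer | 4 | 239 | 126.5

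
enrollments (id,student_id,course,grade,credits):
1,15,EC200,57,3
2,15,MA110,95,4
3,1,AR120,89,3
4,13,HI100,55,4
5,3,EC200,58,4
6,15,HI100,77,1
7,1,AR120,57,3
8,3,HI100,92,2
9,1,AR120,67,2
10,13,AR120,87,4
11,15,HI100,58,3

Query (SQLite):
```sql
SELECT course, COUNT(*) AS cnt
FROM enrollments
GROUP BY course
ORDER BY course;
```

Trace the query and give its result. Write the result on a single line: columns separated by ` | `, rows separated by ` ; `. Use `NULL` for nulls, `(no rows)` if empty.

Partition enrollments by course; compute COUNT(*) within each group.
  AR120: ids {3, 7, 9, 10} → COUNT(*)=4
  EC200: ids {1, 5} → COUNT(*)=2
  HI100: ids {4, 6, 8, 11} → COUNT(*)=4
  MA110: ids {2} → COUNT(*)=1

AR120 | 4 ; EC200 | 2 ; HI100 | 4 ; MA110 | 1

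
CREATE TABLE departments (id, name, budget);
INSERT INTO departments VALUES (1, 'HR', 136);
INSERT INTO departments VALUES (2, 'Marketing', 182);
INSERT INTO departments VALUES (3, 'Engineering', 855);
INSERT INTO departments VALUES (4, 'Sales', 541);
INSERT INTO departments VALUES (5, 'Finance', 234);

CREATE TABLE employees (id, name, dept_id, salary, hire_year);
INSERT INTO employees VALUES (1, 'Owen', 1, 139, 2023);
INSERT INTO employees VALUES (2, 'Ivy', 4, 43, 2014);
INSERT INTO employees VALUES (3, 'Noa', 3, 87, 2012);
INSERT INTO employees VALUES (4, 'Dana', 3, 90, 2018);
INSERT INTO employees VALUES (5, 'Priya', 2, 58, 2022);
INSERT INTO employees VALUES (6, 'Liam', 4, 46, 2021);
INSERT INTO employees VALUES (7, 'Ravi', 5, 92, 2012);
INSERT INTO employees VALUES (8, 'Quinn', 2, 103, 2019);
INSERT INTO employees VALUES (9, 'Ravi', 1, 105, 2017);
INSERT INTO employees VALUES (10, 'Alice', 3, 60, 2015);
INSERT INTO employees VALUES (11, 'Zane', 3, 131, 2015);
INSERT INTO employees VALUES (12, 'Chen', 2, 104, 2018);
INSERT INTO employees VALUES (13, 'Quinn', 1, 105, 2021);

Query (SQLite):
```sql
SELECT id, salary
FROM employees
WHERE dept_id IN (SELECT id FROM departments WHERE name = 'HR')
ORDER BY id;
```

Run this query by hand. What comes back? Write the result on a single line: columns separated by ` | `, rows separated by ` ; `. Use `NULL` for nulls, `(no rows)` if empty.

1 | 139 ; 9 | 105 ; 13 | 105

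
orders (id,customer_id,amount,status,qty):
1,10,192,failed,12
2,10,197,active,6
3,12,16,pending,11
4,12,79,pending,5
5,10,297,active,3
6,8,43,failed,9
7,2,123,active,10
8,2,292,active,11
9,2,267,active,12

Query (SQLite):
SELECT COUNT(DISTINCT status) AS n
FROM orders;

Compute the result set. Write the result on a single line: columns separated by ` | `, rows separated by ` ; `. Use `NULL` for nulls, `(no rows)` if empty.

3

Count distinct non-NULL status values.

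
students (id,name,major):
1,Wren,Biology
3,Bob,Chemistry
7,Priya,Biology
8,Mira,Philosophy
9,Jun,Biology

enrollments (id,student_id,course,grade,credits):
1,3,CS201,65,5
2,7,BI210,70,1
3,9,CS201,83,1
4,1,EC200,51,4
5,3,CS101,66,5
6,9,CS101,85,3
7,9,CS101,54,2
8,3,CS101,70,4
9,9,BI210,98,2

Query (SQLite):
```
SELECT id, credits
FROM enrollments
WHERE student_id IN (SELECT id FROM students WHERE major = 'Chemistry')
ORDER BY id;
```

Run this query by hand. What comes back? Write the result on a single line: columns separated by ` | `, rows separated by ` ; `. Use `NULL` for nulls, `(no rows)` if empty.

Inner query: students.id where major = 'Chemistry'.
Outer: keep enrollments rows whose student_id is in that set.
Inner query → {3}

1 | 5 ; 5 | 5 ; 8 | 4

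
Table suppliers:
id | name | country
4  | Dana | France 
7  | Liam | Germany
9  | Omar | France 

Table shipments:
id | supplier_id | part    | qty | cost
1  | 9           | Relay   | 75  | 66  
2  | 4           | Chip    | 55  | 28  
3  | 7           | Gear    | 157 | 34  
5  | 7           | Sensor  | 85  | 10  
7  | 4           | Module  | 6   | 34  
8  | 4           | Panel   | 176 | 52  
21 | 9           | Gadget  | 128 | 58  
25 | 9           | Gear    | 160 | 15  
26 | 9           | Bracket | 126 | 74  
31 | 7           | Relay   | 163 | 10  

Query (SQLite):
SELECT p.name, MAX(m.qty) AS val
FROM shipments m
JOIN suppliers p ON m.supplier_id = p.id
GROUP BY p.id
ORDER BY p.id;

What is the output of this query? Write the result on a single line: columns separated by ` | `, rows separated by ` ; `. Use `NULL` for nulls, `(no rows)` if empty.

Dana | 176 ; Liam | 163 ; Omar | 160

Join each shipments row to its suppliers via supplier_id.
Group joined rows by suppliers.id; compute MAX(m.qty) per group.
  4: ids {2, 7, 8} → MAX(m.qty)=176
  7: ids {3, 5, 31} → MAX(m.qty)=163
  9: ids {1, 21, 25, 26} → MAX(m.qty)=160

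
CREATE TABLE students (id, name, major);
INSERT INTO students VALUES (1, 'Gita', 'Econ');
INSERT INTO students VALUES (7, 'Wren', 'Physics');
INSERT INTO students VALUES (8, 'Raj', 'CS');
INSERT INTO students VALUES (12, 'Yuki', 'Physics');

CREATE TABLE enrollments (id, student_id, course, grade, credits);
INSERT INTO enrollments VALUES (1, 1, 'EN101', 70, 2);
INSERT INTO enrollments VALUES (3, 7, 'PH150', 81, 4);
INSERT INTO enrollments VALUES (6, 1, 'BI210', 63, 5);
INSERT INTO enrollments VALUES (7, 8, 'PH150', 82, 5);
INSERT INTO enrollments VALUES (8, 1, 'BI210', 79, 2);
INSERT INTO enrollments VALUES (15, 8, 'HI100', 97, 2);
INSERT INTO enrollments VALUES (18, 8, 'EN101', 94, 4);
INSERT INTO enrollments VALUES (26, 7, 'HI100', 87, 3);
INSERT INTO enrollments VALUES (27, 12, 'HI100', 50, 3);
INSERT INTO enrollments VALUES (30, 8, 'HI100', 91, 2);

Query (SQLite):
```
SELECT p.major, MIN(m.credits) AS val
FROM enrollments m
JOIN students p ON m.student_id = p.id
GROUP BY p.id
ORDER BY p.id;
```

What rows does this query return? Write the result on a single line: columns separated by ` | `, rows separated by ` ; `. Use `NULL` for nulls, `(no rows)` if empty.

Econ | 2 ; Physics | 3 ; CS | 2 ; Physics | 3

Join each enrollments row to its students via student_id.
Group joined rows by students.id; compute MIN(m.credits) per group.
  1: ids {1, 6, 8} → MIN(m.credits)=2
  7: ids {3, 26} → MIN(m.credits)=3
  8: ids {7, 15, 18, 30} → MIN(m.credits)=2
  12: ids {27} → MIN(m.credits)=3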